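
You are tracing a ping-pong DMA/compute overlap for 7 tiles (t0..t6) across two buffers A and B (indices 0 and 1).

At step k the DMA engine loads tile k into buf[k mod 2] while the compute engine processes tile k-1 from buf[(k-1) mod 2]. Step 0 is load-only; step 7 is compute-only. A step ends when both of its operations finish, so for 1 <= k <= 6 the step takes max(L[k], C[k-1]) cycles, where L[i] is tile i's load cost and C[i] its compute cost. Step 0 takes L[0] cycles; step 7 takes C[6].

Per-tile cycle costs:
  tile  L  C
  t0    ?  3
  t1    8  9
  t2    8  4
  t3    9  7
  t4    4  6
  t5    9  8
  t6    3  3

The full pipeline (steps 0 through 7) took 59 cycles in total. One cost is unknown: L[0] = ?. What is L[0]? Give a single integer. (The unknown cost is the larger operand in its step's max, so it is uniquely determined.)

L[0] = 6

step 0 | dur = L[0]=? = L[0]  (unknown; binding)
step 1 | dur = max(L[1]=8, C[0]=3) = 8
step 2 | dur = max(L[2]=8, C[1]=9) = 9
step 3 | dur = max(L[3]=9, C[2]=4) = 9
step 4 | dur = max(L[4]=4, C[3]=7) = 7
step 5 | dur = max(L[5]=9, C[4]=6) = 9
step 6 | dur = max(L[6]=3, C[5]=8) = 8
step 7 | dur = C[6]=3 = 3
sum of known step durations = 53
dur[0] = total - known = 59 - 53 = 6
L[0] is the binding max in step 0, so L[0] = dur[0] = 6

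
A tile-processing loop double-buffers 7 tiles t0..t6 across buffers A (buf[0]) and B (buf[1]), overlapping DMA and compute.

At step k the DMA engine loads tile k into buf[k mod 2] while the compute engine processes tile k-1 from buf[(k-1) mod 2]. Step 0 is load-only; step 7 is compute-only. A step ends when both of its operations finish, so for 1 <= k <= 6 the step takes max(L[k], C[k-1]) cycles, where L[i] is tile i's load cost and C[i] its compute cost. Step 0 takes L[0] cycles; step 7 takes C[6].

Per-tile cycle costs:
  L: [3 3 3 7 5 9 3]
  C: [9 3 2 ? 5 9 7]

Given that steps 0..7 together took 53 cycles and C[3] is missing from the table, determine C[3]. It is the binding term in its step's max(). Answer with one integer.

C[3] = 6

step 0: dur = L[0]=3 = 3
step 1: dur = max(L[1]=3, C[0]=9) = 9
step 2: dur = max(L[2]=3, C[1]=3) = 3
step 3: dur = max(L[3]=7, C[2]=2) = 7
step 4: dur = max(L[4]=5, C[3]=?) = C[3]  (unknown; binding)
step 5: dur = max(L[5]=9, C[4]=5) = 9
step 6: dur = max(L[6]=3, C[5]=9) = 9
step 7: dur = C[6]=7 = 7
sum of known step durations = 47
dur[4] = total - known = 53 - 47 = 6
C[3] is the binding max in step 4, so C[3] = dur[4] = 6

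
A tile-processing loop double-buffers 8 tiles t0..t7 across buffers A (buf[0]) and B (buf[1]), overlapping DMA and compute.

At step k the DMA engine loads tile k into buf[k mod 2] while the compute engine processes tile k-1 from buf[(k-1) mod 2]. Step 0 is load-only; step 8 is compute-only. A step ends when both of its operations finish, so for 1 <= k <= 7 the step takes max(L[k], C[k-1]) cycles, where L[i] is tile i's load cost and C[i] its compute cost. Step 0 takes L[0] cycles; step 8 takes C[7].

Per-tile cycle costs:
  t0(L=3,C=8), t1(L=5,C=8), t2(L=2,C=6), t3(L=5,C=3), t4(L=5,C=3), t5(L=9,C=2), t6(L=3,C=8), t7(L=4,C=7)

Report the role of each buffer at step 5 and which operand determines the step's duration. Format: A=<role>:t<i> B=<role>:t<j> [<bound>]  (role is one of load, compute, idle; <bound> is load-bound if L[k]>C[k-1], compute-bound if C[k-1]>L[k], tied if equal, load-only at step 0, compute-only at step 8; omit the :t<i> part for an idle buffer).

step 5: A=compute:t4 B=load:t5 [load-bound]

[0] DMA t0→A (3c) ∥ CU idle ⇒ 3c, clock 3
[1] DMA t1→B (5c) ∥ CU A:t0 (8c) ⇒ 8c, clock 11
[2] DMA t2→A (2c) ∥ CU B:t1 (8c) ⇒ 8c, clock 19
[3] DMA t3→B (5c) ∥ CU A:t2 (6c) ⇒ 6c, clock 25
[4] DMA t4→A (5c) ∥ CU B:t3 (3c) ⇒ 5c, clock 30
[5] DMA t5→B (9c) ∥ CU A:t4 (3c) ⇒ 9c, clock 39
[6] DMA t6→A (3c) ∥ CU B:t5 (2c) ⇒ 3c, clock 42
[7] DMA t7→B (4c) ∥ CU A:t6 (8c) ⇒ 8c, clock 50
[8] DMA idle ∥ CU B:t7 (7c) ⇒ 7c, clock 57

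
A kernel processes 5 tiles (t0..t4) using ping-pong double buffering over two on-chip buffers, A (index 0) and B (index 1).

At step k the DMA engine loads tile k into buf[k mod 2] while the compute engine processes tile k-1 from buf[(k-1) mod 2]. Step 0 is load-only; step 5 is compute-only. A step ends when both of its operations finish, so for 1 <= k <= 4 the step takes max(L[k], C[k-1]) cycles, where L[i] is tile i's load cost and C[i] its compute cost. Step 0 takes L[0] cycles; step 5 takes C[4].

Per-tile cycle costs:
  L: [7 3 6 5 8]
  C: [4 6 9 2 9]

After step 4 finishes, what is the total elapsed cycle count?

end_cycle[4] = 34

step 0: L[0]=7 → dur=7, Σ=7 | A=load:t0 B=idle [load-only]
step 1: L[1]=3 C[0]=4 → dur=4, Σ=11 | A=compute:t0 B=load:t1 [compute-bound]
step 2: L[2]=6 C[1]=6 → dur=6, Σ=17 | A=load:t2 B=compute:t1 [tied]
step 3: L[3]=5 C[2]=9 → dur=9, Σ=26 | A=compute:t2 B=load:t3 [compute-bound]
step 4: L[4]=8 C[3]=2 → dur=8, Σ=34 | A=load:t4 B=compute:t3 [load-bound]
step 5: C[4]=9 → dur=9, Σ=43 | A=compute:t4 B=idle [compute-only]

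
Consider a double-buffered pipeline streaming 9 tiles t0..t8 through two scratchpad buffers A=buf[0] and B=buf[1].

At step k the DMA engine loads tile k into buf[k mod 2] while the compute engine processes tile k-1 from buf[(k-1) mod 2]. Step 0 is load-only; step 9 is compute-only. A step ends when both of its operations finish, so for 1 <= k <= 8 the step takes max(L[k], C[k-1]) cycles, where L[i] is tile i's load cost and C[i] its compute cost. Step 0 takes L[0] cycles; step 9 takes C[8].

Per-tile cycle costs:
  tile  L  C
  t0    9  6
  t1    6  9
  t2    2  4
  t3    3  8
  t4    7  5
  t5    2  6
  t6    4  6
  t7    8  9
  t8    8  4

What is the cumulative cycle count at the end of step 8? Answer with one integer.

end_cycle[8] = 64

[0] DMA t0→A (9c) ∥ CU idle ⇒ 9c, clock 9
[1] DMA t1→B (6c) ∥ CU A:t0 (6c) ⇒ 6c, clock 15
[2] DMA t2→A (2c) ∥ CU B:t1 (9c) ⇒ 9c, clock 24
[3] DMA t3→B (3c) ∥ CU A:t2 (4c) ⇒ 4c, clock 28
[4] DMA t4→A (7c) ∥ CU B:t3 (8c) ⇒ 8c, clock 36
[5] DMA t5→B (2c) ∥ CU A:t4 (5c) ⇒ 5c, clock 41
[6] DMA t6→A (4c) ∥ CU B:t5 (6c) ⇒ 6c, clock 47
[7] DMA t7→B (8c) ∥ CU A:t6 (6c) ⇒ 8c, clock 55
[8] DMA t8→A (8c) ∥ CU B:t7 (9c) ⇒ 9c, clock 64
[9] DMA idle ∥ CU A:t8 (4c) ⇒ 4c, clock 68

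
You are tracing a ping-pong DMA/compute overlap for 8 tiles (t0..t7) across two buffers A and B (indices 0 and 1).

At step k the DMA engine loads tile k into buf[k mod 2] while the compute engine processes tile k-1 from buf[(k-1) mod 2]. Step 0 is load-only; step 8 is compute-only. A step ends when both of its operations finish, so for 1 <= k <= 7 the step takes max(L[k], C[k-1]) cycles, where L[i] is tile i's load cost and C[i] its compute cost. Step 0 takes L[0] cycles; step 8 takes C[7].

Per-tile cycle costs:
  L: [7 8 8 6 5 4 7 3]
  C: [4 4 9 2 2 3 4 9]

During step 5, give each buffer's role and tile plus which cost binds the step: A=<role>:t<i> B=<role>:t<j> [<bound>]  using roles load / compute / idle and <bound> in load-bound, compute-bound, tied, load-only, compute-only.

step 0: L[0]=7 → dur=7, Σ=7 | A=load:t0 B=idle [load-only]
step 1: L[1]=8 C[0]=4 → dur=8, Σ=15 | A=compute:t0 B=load:t1 [load-bound]
step 2: L[2]=8 C[1]=4 → dur=8, Σ=23 | A=load:t2 B=compute:t1 [load-bound]
step 3: L[3]=6 C[2]=9 → dur=9, Σ=32 | A=compute:t2 B=load:t3 [compute-bound]
step 4: L[4]=5 C[3]=2 → dur=5, Σ=37 | A=load:t4 B=compute:t3 [load-bound]
step 5: L[5]=4 C[4]=2 → dur=4, Σ=41 | A=compute:t4 B=load:t5 [load-bound]
step 6: L[6]=7 C[5]=3 → dur=7, Σ=48 | A=load:t6 B=compute:t5 [load-bound]
step 7: L[7]=3 C[6]=4 → dur=4, Σ=52 | A=compute:t6 B=load:t7 [compute-bound]
step 8: C[7]=9 → dur=9, Σ=61 | A=idle B=compute:t7 [compute-only]

step 5: A=compute:t4 B=load:t5 [load-bound]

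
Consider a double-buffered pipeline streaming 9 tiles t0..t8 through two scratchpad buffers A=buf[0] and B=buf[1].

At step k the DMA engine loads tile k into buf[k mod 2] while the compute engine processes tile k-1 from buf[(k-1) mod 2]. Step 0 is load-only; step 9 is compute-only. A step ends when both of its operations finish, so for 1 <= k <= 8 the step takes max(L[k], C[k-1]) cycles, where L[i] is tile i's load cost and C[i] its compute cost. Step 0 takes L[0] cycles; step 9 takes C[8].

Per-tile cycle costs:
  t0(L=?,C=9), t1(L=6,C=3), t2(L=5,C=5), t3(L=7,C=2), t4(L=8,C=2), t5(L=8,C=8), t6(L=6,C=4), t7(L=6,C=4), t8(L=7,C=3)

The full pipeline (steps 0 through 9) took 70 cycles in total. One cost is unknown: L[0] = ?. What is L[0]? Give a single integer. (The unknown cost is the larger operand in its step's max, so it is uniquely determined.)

L[0] = 9

step 0 | dur = L[0]=? = L[0]  (unknown; binding)
step 1 | dur = max(L[1]=6, C[0]=9) = 9
step 2 | dur = max(L[2]=5, C[1]=3) = 5
step 3 | dur = max(L[3]=7, C[2]=5) = 7
step 4 | dur = max(L[4]=8, C[3]=2) = 8
step 5 | dur = max(L[5]=8, C[4]=2) = 8
step 6 | dur = max(L[6]=6, C[5]=8) = 8
step 7 | dur = max(L[7]=6, C[6]=4) = 6
step 8 | dur = max(L[8]=7, C[7]=4) = 7
step 9 | dur = C[8]=3 = 3
sum of known step durations = 61
dur[0] = total - known = 70 - 61 = 9
L[0] is the binding max in step 0, so L[0] = dur[0] = 9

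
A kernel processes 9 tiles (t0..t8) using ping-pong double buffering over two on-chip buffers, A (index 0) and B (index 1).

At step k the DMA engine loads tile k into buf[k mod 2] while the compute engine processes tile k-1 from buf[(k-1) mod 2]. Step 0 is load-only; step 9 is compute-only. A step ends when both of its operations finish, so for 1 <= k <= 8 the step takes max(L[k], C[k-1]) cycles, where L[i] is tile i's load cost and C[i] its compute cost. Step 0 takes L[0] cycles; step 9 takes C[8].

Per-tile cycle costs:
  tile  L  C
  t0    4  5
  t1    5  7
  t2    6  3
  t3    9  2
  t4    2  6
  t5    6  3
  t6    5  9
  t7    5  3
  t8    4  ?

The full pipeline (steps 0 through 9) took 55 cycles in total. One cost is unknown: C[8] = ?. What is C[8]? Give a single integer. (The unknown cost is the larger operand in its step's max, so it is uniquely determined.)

step 0: dur = L[0]=4 = 4
step 1: dur = max(L[1]=5, C[0]=5) = 5
step 2: dur = max(L[2]=6, C[1]=7) = 7
step 3: dur = max(L[3]=9, C[2]=3) = 9
step 4: dur = max(L[4]=2, C[3]=2) = 2
step 5: dur = max(L[5]=6, C[4]=6) = 6
step 6: dur = max(L[6]=5, C[5]=3) = 5
step 7: dur = max(L[7]=5, C[6]=9) = 9
step 8: dur = max(L[8]=4, C[7]=3) = 4
step 9: dur = C[8]=? = C[8]  (unknown; binding)
sum of known step durations = 51
dur[9] = total - known = 55 - 51 = 4
C[8] is the binding max in step 9, so C[8] = dur[9] = 4

C[8] = 4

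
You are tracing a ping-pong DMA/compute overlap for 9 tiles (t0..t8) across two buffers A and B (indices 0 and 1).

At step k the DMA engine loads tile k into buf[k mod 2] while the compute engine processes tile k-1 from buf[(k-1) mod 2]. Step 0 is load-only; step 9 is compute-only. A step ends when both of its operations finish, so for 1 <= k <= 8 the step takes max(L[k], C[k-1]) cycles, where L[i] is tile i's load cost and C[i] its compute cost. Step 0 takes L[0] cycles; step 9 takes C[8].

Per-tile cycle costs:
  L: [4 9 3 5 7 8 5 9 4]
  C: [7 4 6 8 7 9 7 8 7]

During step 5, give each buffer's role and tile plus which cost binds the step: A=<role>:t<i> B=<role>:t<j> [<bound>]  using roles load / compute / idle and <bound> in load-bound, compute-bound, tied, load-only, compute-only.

step 5: A=compute:t4 B=load:t5 [load-bound]

step 0: L[0]=4 → dur=4, Σ=4 | A=load:t0 B=idle [load-only]
step 1: L[1]=9 C[0]=7 → dur=9, Σ=13 | A=compute:t0 B=load:t1 [load-bound]
step 2: L[2]=3 C[1]=4 → dur=4, Σ=17 | A=load:t2 B=compute:t1 [compute-bound]
step 3: L[3]=5 C[2]=6 → dur=6, Σ=23 | A=compute:t2 B=load:t3 [compute-bound]
step 4: L[4]=7 C[3]=8 → dur=8, Σ=31 | A=load:t4 B=compute:t3 [compute-bound]
step 5: L[5]=8 C[4]=7 → dur=8, Σ=39 | A=compute:t4 B=load:t5 [load-bound]
step 6: L[6]=5 C[5]=9 → dur=9, Σ=48 | A=load:t6 B=compute:t5 [compute-bound]
step 7: L[7]=9 C[6]=7 → dur=9, Σ=57 | A=compute:t6 B=load:t7 [load-bound]
step 8: L[8]=4 C[7]=8 → dur=8, Σ=65 | A=load:t8 B=compute:t7 [compute-bound]
step 9: C[8]=7 → dur=7, Σ=72 | A=compute:t8 B=idle [compute-only]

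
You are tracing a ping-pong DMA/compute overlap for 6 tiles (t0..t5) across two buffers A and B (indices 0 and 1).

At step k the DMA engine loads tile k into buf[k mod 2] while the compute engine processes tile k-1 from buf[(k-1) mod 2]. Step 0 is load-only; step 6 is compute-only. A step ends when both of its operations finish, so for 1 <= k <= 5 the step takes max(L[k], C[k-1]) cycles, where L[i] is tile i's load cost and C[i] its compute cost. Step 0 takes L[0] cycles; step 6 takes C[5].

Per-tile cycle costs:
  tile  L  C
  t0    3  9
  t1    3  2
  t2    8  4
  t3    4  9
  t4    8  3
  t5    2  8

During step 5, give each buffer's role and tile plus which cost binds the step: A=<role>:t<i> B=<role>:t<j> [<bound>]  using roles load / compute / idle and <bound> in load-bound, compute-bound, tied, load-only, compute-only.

k=0 load=t0/3c comp=- wait=3 total=3
k=1 load=t1/3c comp=t0/9c wait=9 total=12
k=2 load=t2/8c comp=t1/2c wait=8 total=20
k=3 load=t3/4c comp=t2/4c wait=4 total=24
k=4 load=t4/8c comp=t3/9c wait=9 total=33
k=5 load=t5/2c comp=t4/3c wait=3 total=36
k=6 load=- comp=t5/8c wait=8 total=44

step 5: A=compute:t4 B=load:t5 [compute-bound]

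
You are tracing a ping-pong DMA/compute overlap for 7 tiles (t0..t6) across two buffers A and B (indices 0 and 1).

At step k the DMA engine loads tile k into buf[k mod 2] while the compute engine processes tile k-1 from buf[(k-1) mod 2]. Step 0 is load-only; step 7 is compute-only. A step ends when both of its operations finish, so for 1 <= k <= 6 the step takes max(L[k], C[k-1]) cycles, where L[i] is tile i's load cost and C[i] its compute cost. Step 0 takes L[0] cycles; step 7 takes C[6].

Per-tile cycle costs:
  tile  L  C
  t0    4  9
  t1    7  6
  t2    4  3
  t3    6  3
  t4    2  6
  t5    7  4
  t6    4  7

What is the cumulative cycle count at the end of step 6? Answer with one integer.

step 0: L[0]=4 → dur=4, Σ=4 | A=load:t0 B=idle [load-only]
step 1: L[1]=7 C[0]=9 → dur=9, Σ=13 | A=compute:t0 B=load:t1 [compute-bound]
step 2: L[2]=4 C[1]=6 → dur=6, Σ=19 | A=load:t2 B=compute:t1 [compute-bound]
step 3: L[3]=6 C[2]=3 → dur=6, Σ=25 | A=compute:t2 B=load:t3 [load-bound]
step 4: L[4]=2 C[3]=3 → dur=3, Σ=28 | A=load:t4 B=compute:t3 [compute-bound]
step 5: L[5]=7 C[4]=6 → dur=7, Σ=35 | A=compute:t4 B=load:t5 [load-bound]
step 6: L[6]=4 C[5]=4 → dur=4, Σ=39 | A=load:t6 B=compute:t5 [tied]
step 7: C[6]=7 → dur=7, Σ=46 | A=compute:t6 B=idle [compute-only]

end_cycle[6] = 39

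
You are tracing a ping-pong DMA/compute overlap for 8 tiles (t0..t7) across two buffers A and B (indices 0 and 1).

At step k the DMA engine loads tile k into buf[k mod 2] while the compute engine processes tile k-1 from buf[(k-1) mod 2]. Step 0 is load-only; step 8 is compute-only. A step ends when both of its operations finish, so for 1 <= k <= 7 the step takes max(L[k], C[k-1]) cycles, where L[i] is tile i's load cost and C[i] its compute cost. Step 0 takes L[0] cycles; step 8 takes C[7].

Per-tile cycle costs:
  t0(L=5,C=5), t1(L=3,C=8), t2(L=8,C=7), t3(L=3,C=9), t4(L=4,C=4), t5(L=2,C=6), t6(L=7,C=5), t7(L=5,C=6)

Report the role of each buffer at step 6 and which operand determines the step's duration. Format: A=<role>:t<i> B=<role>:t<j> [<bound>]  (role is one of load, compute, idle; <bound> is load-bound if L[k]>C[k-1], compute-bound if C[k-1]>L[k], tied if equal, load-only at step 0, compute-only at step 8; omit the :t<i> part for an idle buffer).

step 6: A=load:t6 B=compute:t5 [load-bound]

[0] DMA t0→A (5c) ∥ CU idle ⇒ 5c, clock 5
[1] DMA t1→B (3c) ∥ CU A:t0 (5c) ⇒ 5c, clock 10
[2] DMA t2→A (8c) ∥ CU B:t1 (8c) ⇒ 8c, clock 18
[3] DMA t3→B (3c) ∥ CU A:t2 (7c) ⇒ 7c, clock 25
[4] DMA t4→A (4c) ∥ CU B:t3 (9c) ⇒ 9c, clock 34
[5] DMA t5→B (2c) ∥ CU A:t4 (4c) ⇒ 4c, clock 38
[6] DMA t6→A (7c) ∥ CU B:t5 (6c) ⇒ 7c, clock 45
[7] DMA t7→B (5c) ∥ CU A:t6 (5c) ⇒ 5c, clock 50
[8] DMA idle ∥ CU B:t7 (6c) ⇒ 6c, clock 56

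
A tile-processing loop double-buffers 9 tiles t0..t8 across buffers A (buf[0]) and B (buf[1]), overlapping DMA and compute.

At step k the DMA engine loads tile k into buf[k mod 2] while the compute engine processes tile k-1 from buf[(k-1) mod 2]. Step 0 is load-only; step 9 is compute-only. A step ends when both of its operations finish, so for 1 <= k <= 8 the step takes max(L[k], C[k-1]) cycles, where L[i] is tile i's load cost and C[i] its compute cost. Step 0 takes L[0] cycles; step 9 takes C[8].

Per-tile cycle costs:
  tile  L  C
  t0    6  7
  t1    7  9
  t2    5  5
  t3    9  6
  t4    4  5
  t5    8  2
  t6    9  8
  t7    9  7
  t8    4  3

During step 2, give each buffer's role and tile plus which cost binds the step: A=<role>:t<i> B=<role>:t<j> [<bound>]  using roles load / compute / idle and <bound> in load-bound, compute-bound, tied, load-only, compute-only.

step 2: A=load:t2 B=compute:t1 [compute-bound]

[0] DMA t0→A (6c) ∥ CU idle ⇒ 6c, clock 6
[1] DMA t1→B (7c) ∥ CU A:t0 (7c) ⇒ 7c, clock 13
[2] DMA t2→A (5c) ∥ CU B:t1 (9c) ⇒ 9c, clock 22
[3] DMA t3→B (9c) ∥ CU A:t2 (5c) ⇒ 9c, clock 31
[4] DMA t4→A (4c) ∥ CU B:t3 (6c) ⇒ 6c, clock 37
[5] DMA t5→B (8c) ∥ CU A:t4 (5c) ⇒ 8c, clock 45
[6] DMA t6→A (9c) ∥ CU B:t5 (2c) ⇒ 9c, clock 54
[7] DMA t7→B (9c) ∥ CU A:t6 (8c) ⇒ 9c, clock 63
[8] DMA t8→A (4c) ∥ CU B:t7 (7c) ⇒ 7c, clock 70
[9] DMA idle ∥ CU A:t8 (3c) ⇒ 3c, clock 73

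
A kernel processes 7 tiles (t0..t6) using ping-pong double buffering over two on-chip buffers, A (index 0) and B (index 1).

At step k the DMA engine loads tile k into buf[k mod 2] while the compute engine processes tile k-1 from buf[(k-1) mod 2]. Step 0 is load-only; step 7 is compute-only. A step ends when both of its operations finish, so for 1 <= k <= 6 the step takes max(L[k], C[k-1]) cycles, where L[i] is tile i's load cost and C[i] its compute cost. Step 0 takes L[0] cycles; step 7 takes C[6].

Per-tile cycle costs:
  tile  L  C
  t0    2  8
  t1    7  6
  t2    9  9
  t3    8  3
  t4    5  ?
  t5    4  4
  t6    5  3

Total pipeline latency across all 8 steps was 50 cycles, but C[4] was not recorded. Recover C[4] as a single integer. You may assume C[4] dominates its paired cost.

C[4] = 9

step 0 | dur = L[0]=2 = 2
step 1 | dur = max(L[1]=7, C[0]=8) = 8
step 2 | dur = max(L[2]=9, C[1]=6) = 9
step 3 | dur = max(L[3]=8, C[2]=9) = 9
step 4 | dur = max(L[4]=5, C[3]=3) = 5
step 5 | dur = max(L[5]=4, C[4]=?) = C[4]  (unknown; binding)
step 6 | dur = max(L[6]=5, C[5]=4) = 5
step 7 | dur = C[6]=3 = 3
sum of known step durations = 41
dur[5] = total - known = 50 - 41 = 9
C[4] is the binding max in step 5, so C[4] = dur[5] = 9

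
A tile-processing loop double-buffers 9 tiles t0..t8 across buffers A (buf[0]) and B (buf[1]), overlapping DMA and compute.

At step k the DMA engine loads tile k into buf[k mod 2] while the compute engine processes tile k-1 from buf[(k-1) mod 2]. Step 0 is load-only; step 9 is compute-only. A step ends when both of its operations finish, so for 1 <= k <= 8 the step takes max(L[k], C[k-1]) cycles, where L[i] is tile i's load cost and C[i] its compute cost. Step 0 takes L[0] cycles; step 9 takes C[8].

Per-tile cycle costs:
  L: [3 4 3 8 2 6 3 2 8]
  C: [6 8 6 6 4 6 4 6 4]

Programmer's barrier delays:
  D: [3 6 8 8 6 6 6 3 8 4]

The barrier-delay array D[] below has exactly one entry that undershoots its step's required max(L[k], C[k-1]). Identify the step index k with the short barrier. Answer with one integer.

hazard at step 7

k=0 barrier L[0]=3→3c, D[0]=3 ok
k=1 barrier max(L[1]=4,C[0]=6)→6c, D[1]=6 ok
k=2 barrier max(L[2]=3,C[1]=8)→8c, D[2]=8 ok
k=3 barrier max(L[3]=8,C[2]=6)→8c, D[3]=8 ok
k=4 barrier max(L[4]=2,C[3]=6)→6c, D[4]=6 ok
k=5 barrier max(L[5]=6,C[4]=4)→6c, D[5]=6 ok
k=6 barrier max(L[6]=3,C[5]=6)→6c, D[6]=6 ok
k=7 barrier max(L[7]=2,C[6]=4)→4c, D[7]=3 SHORT
k=8 barrier max(L[8]=8,C[7]=6)→8c, D[8]=8 ok
k=9 barrier C[8]=4→4c, D[9]=4 ok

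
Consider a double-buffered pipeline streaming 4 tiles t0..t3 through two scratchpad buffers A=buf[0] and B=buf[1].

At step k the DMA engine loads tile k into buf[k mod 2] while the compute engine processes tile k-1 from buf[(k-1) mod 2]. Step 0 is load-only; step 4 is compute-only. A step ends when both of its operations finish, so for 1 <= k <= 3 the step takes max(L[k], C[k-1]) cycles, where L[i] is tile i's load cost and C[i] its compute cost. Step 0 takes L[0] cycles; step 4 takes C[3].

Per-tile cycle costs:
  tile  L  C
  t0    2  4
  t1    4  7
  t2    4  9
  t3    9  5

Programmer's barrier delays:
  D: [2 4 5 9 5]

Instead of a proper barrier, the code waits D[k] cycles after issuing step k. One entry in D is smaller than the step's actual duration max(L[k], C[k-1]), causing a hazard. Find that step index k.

hazard at step 2

[0] required=L[0]=2=2 vs D=2 ok
[1] required=max(L[1]=4,C[0]=4)=4 vs D=4 ok
[2] required=max(L[2]=4,C[1]=7)=7 vs D=5 SHORT
[3] required=max(L[3]=9,C[2]=9)=9 vs D=9 ok
[4] required=C[3]=5=5 vs D=5 ok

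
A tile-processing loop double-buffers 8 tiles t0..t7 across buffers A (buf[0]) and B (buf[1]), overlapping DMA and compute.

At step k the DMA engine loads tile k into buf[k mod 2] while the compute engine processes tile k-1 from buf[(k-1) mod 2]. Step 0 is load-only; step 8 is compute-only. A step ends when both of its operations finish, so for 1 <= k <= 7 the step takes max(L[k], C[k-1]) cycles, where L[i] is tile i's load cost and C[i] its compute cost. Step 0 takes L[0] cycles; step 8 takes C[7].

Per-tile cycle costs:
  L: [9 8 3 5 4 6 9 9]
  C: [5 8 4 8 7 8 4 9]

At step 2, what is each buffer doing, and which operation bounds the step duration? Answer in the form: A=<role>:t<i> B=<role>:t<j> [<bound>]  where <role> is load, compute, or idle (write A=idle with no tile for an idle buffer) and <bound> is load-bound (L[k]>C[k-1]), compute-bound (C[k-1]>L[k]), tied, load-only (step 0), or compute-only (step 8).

[0] DMA t0→A (9c) ∥ CU idle ⇒ 9c, clock 9
[1] DMA t1→B (8c) ∥ CU A:t0 (5c) ⇒ 8c, clock 17
[2] DMA t2→A (3c) ∥ CU B:t1 (8c) ⇒ 8c, clock 25
[3] DMA t3→B (5c) ∥ CU A:t2 (4c) ⇒ 5c, clock 30
[4] DMA t4→A (4c) ∥ CU B:t3 (8c) ⇒ 8c, clock 38
[5] DMA t5→B (6c) ∥ CU A:t4 (7c) ⇒ 7c, clock 45
[6] DMA t6→A (9c) ∥ CU B:t5 (8c) ⇒ 9c, clock 54
[7] DMA t7→B (9c) ∥ CU A:t6 (4c) ⇒ 9c, clock 63
[8] DMA idle ∥ CU B:t7 (9c) ⇒ 9c, clock 72

step 2: A=load:t2 B=compute:t1 [compute-bound]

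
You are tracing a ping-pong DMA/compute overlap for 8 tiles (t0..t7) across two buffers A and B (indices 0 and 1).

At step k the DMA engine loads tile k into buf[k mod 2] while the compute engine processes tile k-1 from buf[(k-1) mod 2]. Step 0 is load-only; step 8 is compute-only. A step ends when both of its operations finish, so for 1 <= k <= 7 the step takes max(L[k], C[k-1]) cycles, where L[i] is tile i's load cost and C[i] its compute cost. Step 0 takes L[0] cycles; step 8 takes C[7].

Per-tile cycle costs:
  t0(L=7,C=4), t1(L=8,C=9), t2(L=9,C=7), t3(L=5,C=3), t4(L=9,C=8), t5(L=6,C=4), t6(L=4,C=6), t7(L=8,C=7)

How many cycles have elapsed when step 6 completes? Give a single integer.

  0. 7=7c; end=7; A:t0 B:-
  1. max(8,4)=8c; end=15; A:t0 B:t1
  2. max(9,9)=9c; end=24; A:t2 B:t1
  3. max(5,7)=7c; end=31; A:t2 B:t3
  4. max(9,3)=9c; end=40; A:t4 B:t3
  5. max(6,8)=8c; end=48; A:t4 B:t5
  6. max(4,4)=4c; end=52; A:t6 B:t5
  7. max(8,6)=8c; end=60; A:t6 B:t7
  8. 7=7c; end=67; A:t6 B:t7

end_cycle[6] = 52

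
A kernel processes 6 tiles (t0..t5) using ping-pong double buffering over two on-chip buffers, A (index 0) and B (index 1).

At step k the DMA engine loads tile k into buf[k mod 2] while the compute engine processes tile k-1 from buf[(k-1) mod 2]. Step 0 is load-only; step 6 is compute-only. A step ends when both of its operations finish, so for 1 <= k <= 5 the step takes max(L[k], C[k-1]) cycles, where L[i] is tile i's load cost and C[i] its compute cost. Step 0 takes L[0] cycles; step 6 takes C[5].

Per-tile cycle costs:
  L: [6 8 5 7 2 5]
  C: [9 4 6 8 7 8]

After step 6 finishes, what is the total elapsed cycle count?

step 0: L[0]=6 → dur=6, Σ=6 | A=load:t0 B=idle [load-only]
step 1: L[1]=8 C[0]=9 → dur=9, Σ=15 | A=compute:t0 B=load:t1 [compute-bound]
step 2: L[2]=5 C[1]=4 → dur=5, Σ=20 | A=load:t2 B=compute:t1 [load-bound]
step 3: L[3]=7 C[2]=6 → dur=7, Σ=27 | A=compute:t2 B=load:t3 [load-bound]
step 4: L[4]=2 C[3]=8 → dur=8, Σ=35 | A=load:t4 B=compute:t3 [compute-bound]
step 5: L[5]=5 C[4]=7 → dur=7, Σ=42 | A=compute:t4 B=load:t5 [compute-bound]
step 6: C[5]=8 → dur=8, Σ=50 | A=idle B=compute:t5 [compute-only]

end_cycle[6] = 50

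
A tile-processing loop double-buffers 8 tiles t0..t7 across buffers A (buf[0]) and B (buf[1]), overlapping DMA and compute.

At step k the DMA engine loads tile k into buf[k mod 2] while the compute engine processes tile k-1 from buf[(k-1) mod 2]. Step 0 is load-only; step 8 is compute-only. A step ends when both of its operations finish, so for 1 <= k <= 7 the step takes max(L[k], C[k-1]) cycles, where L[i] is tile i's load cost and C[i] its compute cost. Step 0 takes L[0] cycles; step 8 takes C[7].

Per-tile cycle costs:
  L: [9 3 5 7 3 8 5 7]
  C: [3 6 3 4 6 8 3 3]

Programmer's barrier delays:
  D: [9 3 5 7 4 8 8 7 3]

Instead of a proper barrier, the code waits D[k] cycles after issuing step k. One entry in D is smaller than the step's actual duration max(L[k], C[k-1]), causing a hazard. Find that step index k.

[0] required=L[0]=9=9 vs D=9 ok
[1] required=max(L[1]=3,C[0]=3)=3 vs D=3 ok
[2] required=max(L[2]=5,C[1]=6)=6 vs D=5 SHORT
[3] required=max(L[3]=7,C[2]=3)=7 vs D=7 ok
[4] required=max(L[4]=3,C[3]=4)=4 vs D=4 ok
[5] required=max(L[5]=8,C[4]=6)=8 vs D=8 ok
[6] required=max(L[6]=5,C[5]=8)=8 vs D=8 ok
[7] required=max(L[7]=7,C[6]=3)=7 vs D=7 ok
[8] required=C[7]=3=3 vs D=3 ok

hazard at step 2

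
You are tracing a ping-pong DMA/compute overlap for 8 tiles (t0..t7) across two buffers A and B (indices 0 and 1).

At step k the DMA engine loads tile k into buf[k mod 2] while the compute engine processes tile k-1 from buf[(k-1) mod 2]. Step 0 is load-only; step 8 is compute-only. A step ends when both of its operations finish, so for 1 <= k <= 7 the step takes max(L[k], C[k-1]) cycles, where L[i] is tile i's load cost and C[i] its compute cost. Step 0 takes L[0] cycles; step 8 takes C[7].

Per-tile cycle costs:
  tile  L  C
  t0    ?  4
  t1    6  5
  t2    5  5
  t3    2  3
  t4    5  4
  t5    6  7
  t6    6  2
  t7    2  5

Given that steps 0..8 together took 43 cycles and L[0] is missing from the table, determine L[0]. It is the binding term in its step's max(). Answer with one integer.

L[0] = 2

step 0: dur = L[0]=? = L[0]  (unknown; binding)
step 1: dur = max(L[1]=6, C[0]=4) = 6
step 2: dur = max(L[2]=5, C[1]=5) = 5
step 3: dur = max(L[3]=2, C[2]=5) = 5
step 4: dur = max(L[4]=5, C[3]=3) = 5
step 5: dur = max(L[5]=6, C[4]=4) = 6
step 6: dur = max(L[6]=6, C[5]=7) = 7
step 7: dur = max(L[7]=2, C[6]=2) = 2
step 8: dur = C[7]=5 = 5
sum of known step durations = 41
dur[0] = total - known = 43 - 41 = 2
L[0] is the binding max in step 0, so L[0] = dur[0] = 2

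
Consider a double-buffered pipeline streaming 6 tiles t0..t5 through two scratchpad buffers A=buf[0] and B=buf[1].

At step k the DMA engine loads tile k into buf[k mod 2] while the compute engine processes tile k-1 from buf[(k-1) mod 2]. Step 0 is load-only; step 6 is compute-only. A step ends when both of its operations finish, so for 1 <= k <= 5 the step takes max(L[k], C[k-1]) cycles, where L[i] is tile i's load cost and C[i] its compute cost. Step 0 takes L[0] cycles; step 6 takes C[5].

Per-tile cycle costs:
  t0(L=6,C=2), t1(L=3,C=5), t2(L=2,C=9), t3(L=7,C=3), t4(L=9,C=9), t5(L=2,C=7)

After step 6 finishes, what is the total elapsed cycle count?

step 0: L[0]=6 → dur=6, Σ=6 | A=load:t0 B=idle [load-only]
step 1: L[1]=3 C[0]=2 → dur=3, Σ=9 | A=compute:t0 B=load:t1 [load-bound]
step 2: L[2]=2 C[1]=5 → dur=5, Σ=14 | A=load:t2 B=compute:t1 [compute-bound]
step 3: L[3]=7 C[2]=9 → dur=9, Σ=23 | A=compute:t2 B=load:t3 [compute-bound]
step 4: L[4]=9 C[3]=3 → dur=9, Σ=32 | A=load:t4 B=compute:t3 [load-bound]
step 5: L[5]=2 C[4]=9 → dur=9, Σ=41 | A=compute:t4 B=load:t5 [compute-bound]
step 6: C[5]=7 → dur=7, Σ=48 | A=idle B=compute:t5 [compute-only]

end_cycle[6] = 48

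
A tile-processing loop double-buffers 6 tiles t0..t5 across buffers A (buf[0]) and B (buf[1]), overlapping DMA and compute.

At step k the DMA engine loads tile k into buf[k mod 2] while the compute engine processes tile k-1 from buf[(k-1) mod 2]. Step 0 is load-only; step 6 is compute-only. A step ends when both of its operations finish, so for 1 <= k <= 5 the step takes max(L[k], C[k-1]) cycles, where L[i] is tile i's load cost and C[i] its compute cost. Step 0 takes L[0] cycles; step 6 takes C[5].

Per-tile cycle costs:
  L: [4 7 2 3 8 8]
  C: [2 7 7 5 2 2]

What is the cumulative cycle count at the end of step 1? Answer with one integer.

end_cycle[1] = 11

  0. 4=4c; end=4; A:t0 B:-
  1. max(7,2)=7c; end=11; A:t0 B:t1
  2. max(2,7)=7c; end=18; A:t2 B:t1
  3. max(3,7)=7c; end=25; A:t2 B:t3
  4. max(8,5)=8c; end=33; A:t4 B:t3
  5. max(8,2)=8c; end=41; A:t4 B:t5
  6. 2=2c; end=43; A:t4 B:t5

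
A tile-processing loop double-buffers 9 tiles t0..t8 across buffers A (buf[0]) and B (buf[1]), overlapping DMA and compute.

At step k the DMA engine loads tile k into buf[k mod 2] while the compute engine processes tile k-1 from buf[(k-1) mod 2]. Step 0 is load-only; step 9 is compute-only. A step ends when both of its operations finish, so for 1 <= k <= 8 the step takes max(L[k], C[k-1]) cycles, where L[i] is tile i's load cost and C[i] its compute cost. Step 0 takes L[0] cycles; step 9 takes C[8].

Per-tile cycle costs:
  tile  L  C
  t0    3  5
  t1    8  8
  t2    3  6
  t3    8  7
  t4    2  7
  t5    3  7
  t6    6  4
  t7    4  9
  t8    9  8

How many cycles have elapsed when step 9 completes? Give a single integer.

end_cycle[9] = 69

  0. 3=3c; end=3; A:t0 B:-
  1. max(8,5)=8c; end=11; A:t0 B:t1
  2. max(3,8)=8c; end=19; A:t2 B:t1
  3. max(8,6)=8c; end=27; A:t2 B:t3
  4. max(2,7)=7c; end=34; A:t4 B:t3
  5. max(3,7)=7c; end=41; A:t4 B:t5
  6. max(6,7)=7c; end=48; A:t6 B:t5
  7. max(4,4)=4c; end=52; A:t6 B:t7
  8. max(9,9)=9c; end=61; A:t8 B:t7
  9. 8=8c; end=69; A:t8 B:t7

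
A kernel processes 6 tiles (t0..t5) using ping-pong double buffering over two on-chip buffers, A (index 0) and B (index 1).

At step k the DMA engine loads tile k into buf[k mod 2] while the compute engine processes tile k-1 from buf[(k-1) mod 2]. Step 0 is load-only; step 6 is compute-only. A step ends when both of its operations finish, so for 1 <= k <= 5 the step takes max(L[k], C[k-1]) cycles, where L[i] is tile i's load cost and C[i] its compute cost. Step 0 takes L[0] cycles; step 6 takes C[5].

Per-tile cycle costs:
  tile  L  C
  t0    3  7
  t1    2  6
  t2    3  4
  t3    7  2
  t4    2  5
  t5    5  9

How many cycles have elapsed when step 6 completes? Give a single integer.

k=0 load=t0/3c comp=- wait=3 total=3
k=1 load=t1/2c comp=t0/7c wait=7 total=10
k=2 load=t2/3c comp=t1/6c wait=6 total=16
k=3 load=t3/7c comp=t2/4c wait=7 total=23
k=4 load=t4/2c comp=t3/2c wait=2 total=25
k=5 load=t5/5c comp=t4/5c wait=5 total=30
k=6 load=- comp=t5/9c wait=9 total=39

end_cycle[6] = 39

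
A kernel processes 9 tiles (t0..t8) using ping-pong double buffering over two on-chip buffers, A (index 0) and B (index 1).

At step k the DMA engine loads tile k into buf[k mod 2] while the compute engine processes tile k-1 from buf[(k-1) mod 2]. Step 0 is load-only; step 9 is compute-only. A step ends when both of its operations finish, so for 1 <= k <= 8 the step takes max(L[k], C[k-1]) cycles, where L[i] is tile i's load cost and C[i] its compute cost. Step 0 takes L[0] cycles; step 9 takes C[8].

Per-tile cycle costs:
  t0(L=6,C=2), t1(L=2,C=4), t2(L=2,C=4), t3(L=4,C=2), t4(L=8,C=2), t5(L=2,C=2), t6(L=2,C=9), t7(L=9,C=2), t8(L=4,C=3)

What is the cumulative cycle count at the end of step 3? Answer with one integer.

end_cycle[3] = 16

step 0: L[0]=6 → dur=6, Σ=6 | A=load:t0 B=idle [load-only]
step 1: L[1]=2 C[0]=2 → dur=2, Σ=8 | A=compute:t0 B=load:t1 [tied]
step 2: L[2]=2 C[1]=4 → dur=4, Σ=12 | A=load:t2 B=compute:t1 [compute-bound]
step 3: L[3]=4 C[2]=4 → dur=4, Σ=16 | A=compute:t2 B=load:t3 [tied]
step 4: L[4]=8 C[3]=2 → dur=8, Σ=24 | A=load:t4 B=compute:t3 [load-bound]
step 5: L[5]=2 C[4]=2 → dur=2, Σ=26 | A=compute:t4 B=load:t5 [tied]
step 6: L[6]=2 C[5]=2 → dur=2, Σ=28 | A=load:t6 B=compute:t5 [tied]
step 7: L[7]=9 C[6]=9 → dur=9, Σ=37 | A=compute:t6 B=load:t7 [tied]
step 8: L[8]=4 C[7]=2 → dur=4, Σ=41 | A=load:t8 B=compute:t7 [load-bound]
step 9: C[8]=3 → dur=3, Σ=44 | A=compute:t8 B=idle [compute-only]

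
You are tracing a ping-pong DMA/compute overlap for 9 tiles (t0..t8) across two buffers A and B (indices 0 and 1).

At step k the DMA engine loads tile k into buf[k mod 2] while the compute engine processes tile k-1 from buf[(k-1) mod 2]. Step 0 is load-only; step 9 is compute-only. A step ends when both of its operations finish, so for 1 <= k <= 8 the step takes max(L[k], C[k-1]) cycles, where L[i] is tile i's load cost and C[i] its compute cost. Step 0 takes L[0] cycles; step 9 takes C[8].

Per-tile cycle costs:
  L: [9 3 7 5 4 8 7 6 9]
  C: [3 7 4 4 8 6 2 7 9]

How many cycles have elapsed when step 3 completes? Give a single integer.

end_cycle[3] = 24

step 0: L[0]=9 → dur=9, Σ=9 | A=load:t0 B=idle [load-only]
step 1: L[1]=3 C[0]=3 → dur=3, Σ=12 | A=compute:t0 B=load:t1 [tied]
step 2: L[2]=7 C[1]=7 → dur=7, Σ=19 | A=load:t2 B=compute:t1 [tied]
step 3: L[3]=5 C[2]=4 → dur=5, Σ=24 | A=compute:t2 B=load:t3 [load-bound]
step 4: L[4]=4 C[3]=4 → dur=4, Σ=28 | A=load:t4 B=compute:t3 [tied]
step 5: L[5]=8 C[4]=8 → dur=8, Σ=36 | A=compute:t4 B=load:t5 [tied]
step 6: L[6]=7 C[5]=6 → dur=7, Σ=43 | A=load:t6 B=compute:t5 [load-bound]
step 7: L[7]=6 C[6]=2 → dur=6, Σ=49 | A=compute:t6 B=load:t7 [load-bound]
step 8: L[8]=9 C[7]=7 → dur=9, Σ=58 | A=load:t8 B=compute:t7 [load-bound]
step 9: C[8]=9 → dur=9, Σ=67 | A=compute:t8 B=idle [compute-only]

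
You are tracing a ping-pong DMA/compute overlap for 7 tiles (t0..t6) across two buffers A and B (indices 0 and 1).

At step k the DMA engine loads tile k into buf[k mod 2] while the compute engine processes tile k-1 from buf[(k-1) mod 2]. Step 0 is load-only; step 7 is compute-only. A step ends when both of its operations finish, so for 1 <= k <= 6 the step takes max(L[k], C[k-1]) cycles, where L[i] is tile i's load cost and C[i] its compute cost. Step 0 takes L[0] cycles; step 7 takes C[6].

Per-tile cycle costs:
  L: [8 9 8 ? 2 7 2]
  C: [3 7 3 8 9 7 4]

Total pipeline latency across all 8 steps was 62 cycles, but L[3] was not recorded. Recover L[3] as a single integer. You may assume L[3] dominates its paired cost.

step 0 → dur = L[0]=8 = 8
step 1 → dur = max(L[1]=9, C[0]=3) = 9
step 2 → dur = max(L[2]=8, C[1]=7) = 8
step 3 → dur = max(L[3]=?, C[2]=3) = L[3]  (unknown; binding)
step 4 → dur = max(L[4]=2, C[3]=8) = 8
step 5 → dur = max(L[5]=7, C[4]=9) = 9
step 6 → dur = max(L[6]=2, C[5]=7) = 7
step 7 → dur = C[6]=4 = 4
sum of known step durations = 53
dur[3] = total - known = 62 - 53 = 9
L[3] is the binding max in step 3, so L[3] = dur[3] = 9

L[3] = 9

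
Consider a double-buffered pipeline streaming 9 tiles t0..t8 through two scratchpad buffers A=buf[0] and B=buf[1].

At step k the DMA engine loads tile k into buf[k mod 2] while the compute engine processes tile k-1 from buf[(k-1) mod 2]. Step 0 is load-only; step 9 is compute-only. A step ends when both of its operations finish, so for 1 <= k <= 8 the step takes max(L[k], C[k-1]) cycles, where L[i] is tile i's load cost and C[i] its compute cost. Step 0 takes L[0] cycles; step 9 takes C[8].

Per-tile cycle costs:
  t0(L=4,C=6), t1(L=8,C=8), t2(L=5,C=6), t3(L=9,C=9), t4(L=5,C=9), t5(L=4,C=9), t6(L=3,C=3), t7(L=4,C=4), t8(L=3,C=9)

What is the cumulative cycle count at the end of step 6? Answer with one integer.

end_cycle[6] = 56

[0] DMA t0→A (4c) ∥ CU idle ⇒ 4c, clock 4
[1] DMA t1→B (8c) ∥ CU A:t0 (6c) ⇒ 8c, clock 12
[2] DMA t2→A (5c) ∥ CU B:t1 (8c) ⇒ 8c, clock 20
[3] DMA t3→B (9c) ∥ CU A:t2 (6c) ⇒ 9c, clock 29
[4] DMA t4→A (5c) ∥ CU B:t3 (9c) ⇒ 9c, clock 38
[5] DMA t5→B (4c) ∥ CU A:t4 (9c) ⇒ 9c, clock 47
[6] DMA t6→A (3c) ∥ CU B:t5 (9c) ⇒ 9c, clock 56
[7] DMA t7→B (4c) ∥ CU A:t6 (3c) ⇒ 4c, clock 60
[8] DMA t8→A (3c) ∥ CU B:t7 (4c) ⇒ 4c, clock 64
[9] DMA idle ∥ CU A:t8 (9c) ⇒ 9c, clock 73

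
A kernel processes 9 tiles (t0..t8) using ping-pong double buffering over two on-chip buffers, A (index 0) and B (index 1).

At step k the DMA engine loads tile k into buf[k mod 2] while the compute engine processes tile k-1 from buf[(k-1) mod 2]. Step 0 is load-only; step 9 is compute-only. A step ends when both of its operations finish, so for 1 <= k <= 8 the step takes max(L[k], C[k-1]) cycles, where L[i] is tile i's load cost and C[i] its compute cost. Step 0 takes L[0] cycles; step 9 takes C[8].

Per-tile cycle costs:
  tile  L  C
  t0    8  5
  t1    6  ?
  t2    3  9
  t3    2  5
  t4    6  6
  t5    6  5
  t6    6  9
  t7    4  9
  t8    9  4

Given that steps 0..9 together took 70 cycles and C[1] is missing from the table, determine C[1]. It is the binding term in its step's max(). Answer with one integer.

C[1] = 7

step 0 → dur = L[0]=8 = 8
step 1 → dur = max(L[1]=6, C[0]=5) = 6
step 2 → dur = max(L[2]=3, C[1]=?) = C[1]  (unknown; binding)
step 3 → dur = max(L[3]=2, C[2]=9) = 9
step 4 → dur = max(L[4]=6, C[3]=5) = 6
step 5 → dur = max(L[5]=6, C[4]=6) = 6
step 6 → dur = max(L[6]=6, C[5]=5) = 6
step 7 → dur = max(L[7]=4, C[6]=9) = 9
step 8 → dur = max(L[8]=9, C[7]=9) = 9
step 9 → dur = C[8]=4 = 4
sum of known step durations = 63
dur[2] = total - known = 70 - 63 = 7
C[1] is the binding max in step 2, so C[1] = dur[2] = 7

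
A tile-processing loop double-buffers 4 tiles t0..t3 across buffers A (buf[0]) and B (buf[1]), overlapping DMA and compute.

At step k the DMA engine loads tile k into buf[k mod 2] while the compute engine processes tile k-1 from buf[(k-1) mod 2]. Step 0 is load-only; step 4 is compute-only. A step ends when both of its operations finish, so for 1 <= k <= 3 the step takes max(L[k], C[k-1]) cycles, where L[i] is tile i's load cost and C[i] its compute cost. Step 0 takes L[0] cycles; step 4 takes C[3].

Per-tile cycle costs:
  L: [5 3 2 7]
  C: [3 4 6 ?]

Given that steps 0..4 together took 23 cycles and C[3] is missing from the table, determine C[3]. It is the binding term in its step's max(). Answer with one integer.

C[3] = 4

step 0 = dur = L[0]=5 = 5
step 1 = dur = max(L[1]=3, C[0]=3) = 3
step 2 = dur = max(L[2]=2, C[1]=4) = 4
step 3 = dur = max(L[3]=7, C[2]=6) = 7
step 4 = dur = C[3]=? = C[3]  (unknown; binding)
sum of known step durations = 19
dur[4] = total - known = 23 - 19 = 4
C[3] is the binding max in step 4, so C[3] = dur[4] = 4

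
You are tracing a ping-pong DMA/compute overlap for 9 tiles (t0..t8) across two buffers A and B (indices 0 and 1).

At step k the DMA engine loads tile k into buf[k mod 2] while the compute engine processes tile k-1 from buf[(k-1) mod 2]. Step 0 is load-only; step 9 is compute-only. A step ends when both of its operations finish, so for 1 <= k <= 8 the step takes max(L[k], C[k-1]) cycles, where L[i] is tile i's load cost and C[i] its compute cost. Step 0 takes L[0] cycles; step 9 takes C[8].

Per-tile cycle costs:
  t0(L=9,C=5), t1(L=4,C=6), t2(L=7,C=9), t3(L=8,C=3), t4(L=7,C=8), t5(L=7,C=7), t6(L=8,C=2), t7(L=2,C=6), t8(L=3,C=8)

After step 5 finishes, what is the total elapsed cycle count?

  0. 9=9c; end=9; A:t0 B:-
  1. max(4,5)=5c; end=14; A:t0 B:t1
  2. max(7,6)=7c; end=21; A:t2 B:t1
  3. max(8,9)=9c; end=30; A:t2 B:t3
  4. max(7,3)=7c; end=37; A:t4 B:t3
  5. max(7,8)=8c; end=45; A:t4 B:t5
  6. max(8,7)=8c; end=53; A:t6 B:t5
  7. max(2,2)=2c; end=55; A:t6 B:t7
  8. max(3,6)=6c; end=61; A:t8 B:t7
  9. 8=8c; end=69; A:t8 B:t7

end_cycle[5] = 45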